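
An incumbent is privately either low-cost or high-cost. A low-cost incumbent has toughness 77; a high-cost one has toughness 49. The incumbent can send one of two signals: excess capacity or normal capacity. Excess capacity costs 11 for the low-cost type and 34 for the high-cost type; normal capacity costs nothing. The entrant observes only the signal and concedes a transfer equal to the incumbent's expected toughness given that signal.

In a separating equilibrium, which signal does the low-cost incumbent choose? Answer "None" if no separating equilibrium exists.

excess capacity

Try low-cost → excess capacity, high-cost → normal capacity:
  Under separation the entrant infers type exactly: excess capacity → low-cost (pays 77), normal capacity → high-cost (pays 49).
  Low-cost: excess capacity gives 77 − 11 = 66; normal capacity gives 49 − 0 = 49. No deviation. ✓
  High-cost: normal capacity gives 49 − 0 = 49; excess capacity gives 77 − 34 = 43. No deviation. ✓
Both hold — the low-cost type sends excess capacity.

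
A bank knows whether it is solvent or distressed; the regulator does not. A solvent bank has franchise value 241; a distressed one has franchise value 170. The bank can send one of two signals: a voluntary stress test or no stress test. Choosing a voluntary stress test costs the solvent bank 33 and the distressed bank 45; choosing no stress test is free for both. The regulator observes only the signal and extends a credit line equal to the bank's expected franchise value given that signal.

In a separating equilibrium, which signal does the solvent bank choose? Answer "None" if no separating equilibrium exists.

None

Try solvent → stress test, distressed → no stress test:
  If types separate, stress test earns payment 241 and no stress test earns 170.
  Solvent: stress test gives 241 − 33 = 208; no stress test gives 170 − 0 = 170. No deviation. ✓
  Distressed: no stress test gives 170 − 0 = 170; stress test gives 241 − 45 = 196. Would deviate. ✗
Try solvent → no stress test, distressed → stress test:
  If types separate, no stress test earns payment 241 and stress test earns 170.
  Solvent: no stress test gives 241 − 0 = 241; stress test gives 170 − 33 = 137. No deviation. ✓
  Distressed: stress test gives 170 − 45 = 125; no stress test gives 241 − 0 = 241. Would deviate. ✗
Neither assignment is incentive-compatible.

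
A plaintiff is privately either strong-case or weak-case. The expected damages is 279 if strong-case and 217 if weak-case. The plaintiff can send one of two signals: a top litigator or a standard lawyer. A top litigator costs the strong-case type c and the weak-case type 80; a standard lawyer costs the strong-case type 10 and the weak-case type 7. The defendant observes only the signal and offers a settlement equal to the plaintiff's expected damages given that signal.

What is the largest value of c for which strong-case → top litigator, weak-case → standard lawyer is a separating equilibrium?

72

Under separation: top litigator → strong-case (pays 279); standard lawyer → weak-case (pays 217).
Weak-case: 217 − 7 = 210 ≥ 279 − 80 = 199. Holds regardless of c. ✓
Strong-case: 279 − c ≥ 217 − 10, so c ≤ 279 − 207 = 72.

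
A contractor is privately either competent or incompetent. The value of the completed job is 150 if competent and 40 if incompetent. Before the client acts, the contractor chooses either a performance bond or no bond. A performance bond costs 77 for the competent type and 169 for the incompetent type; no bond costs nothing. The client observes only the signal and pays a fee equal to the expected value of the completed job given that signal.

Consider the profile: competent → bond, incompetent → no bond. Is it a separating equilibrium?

If types separate, bond earns payment 150 and no bond earns 40.
Competent: bond gives 150 − 77 = 73; no bond gives 40 − 0 = 40. No deviation. ✓
Incompetent: no bond gives 40 − 0 = 40; bond gives 150 − 169 = -19. No deviation. ✓
Neither type gains from mimicking the other.

Yes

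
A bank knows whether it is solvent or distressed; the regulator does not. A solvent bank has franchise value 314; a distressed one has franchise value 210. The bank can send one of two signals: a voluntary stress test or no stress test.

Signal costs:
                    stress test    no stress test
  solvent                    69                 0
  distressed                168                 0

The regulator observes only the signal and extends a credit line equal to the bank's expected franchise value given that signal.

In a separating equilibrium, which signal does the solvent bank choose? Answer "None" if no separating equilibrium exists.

Try solvent → stress test, distressed → no stress test:
  Under separation the regulator infers type exactly: stress test → solvent (pays 314), no stress test → distressed (pays 210).
  Solvent: stress test gives 314 − 69 = 245; no stress test gives 210 − 0 = 210. No deviation. ✓
  Distressed: no stress test gives 210 − 0 = 210; stress test gives 314 − 168 = 146. No deviation. ✓
Both hold — the solvent type sends stress test.

stress test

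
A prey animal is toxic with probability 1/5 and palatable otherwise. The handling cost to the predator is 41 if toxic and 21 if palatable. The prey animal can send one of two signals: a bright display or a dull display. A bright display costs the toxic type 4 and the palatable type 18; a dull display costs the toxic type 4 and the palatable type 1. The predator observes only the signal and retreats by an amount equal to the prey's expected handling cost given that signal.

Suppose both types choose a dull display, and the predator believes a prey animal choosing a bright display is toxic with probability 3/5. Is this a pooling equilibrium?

No

At the pooled signal (dull display) the predator holds the prior 1/5 and pays 1/5·41 + 4/5·21 = 25. Off-path (bright display) belief 3/5 gives 3/5·41 + 2/5·21 = 33.
Toxic: dull display gives 25 − 4 = 21; bright display gives 33 − 4 = 29. Deviates. ✗
Palatable: dull display gives 25 − 1 = 24; bright display gives 33 − 18 = 15. Stays. ✓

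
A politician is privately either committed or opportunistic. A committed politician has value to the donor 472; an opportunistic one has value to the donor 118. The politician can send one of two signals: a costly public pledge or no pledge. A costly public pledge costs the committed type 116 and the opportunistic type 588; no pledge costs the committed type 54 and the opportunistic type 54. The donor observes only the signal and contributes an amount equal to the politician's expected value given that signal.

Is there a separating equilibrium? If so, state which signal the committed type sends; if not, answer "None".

Try committed → pledge, opportunistic → no pledge:
  Under separation the donor infers type exactly: pledge → committed (pays 472), no pledge → opportunistic (pays 118).
  Committed: pledge gives 472 − 116 = 356; no pledge gives 118 − 54 = 64. No deviation. ✓
  Opportunistic: no pledge gives 118 − 54 = 64; pledge gives 472 − 588 = -116. No deviation. ✓
Both hold — the committed type sends pledge.

pledge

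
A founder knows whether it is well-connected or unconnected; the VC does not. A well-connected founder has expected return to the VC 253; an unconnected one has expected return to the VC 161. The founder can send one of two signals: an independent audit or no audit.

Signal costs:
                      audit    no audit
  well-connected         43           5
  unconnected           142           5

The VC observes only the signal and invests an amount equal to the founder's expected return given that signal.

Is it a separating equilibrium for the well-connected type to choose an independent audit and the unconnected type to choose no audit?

If types separate, audit earns payment 253 and no audit earns 161.
Well-connected: audit gives 253 − 43 = 210; no audit gives 161 − 5 = 156. No deviation. ✓
Unconnected: no audit gives 161 − 5 = 156; audit gives 253 − 142 = 111. No deviation. ✓
Neither type gains from mimicking the other.

Yes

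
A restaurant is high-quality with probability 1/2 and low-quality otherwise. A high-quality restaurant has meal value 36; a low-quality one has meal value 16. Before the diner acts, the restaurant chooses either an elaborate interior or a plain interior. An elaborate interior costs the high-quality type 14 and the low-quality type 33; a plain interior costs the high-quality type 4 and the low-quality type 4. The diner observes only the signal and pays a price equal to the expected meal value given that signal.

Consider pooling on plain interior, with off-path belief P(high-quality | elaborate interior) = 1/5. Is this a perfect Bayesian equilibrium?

Yes

On the equilibrium path (plain interior) the diner holds the prior 1/2 and pays 1/2·36 + 1/2·16 = 26. Off-path (elaborate interior) belief 1/5 gives 1/5·36 + 4/5·16 = 20.
High-quality: plain interior gives 26 − 4 = 22; elaborate interior gives 20 − 14 = 6. Stays. ✓
Low-quality: plain interior gives 26 − 4 = 22; elaborate interior gives 20 − 33 = -13. Stays. ✓
Beliefs are Bayes-consistent on-path and both types best-respond.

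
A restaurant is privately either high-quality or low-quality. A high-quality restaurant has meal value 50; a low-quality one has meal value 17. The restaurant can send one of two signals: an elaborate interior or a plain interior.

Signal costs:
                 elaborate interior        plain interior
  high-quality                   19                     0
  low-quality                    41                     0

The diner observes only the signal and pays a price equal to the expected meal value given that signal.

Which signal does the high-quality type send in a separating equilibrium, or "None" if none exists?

Try high-quality → elaborate interior, low-quality → plain interior:
  If types separate, elaborate interior earns payment 50 and plain interior earns 17.
  High-quality: elaborate interior gives 50 − 19 = 31; plain interior gives 17 − 0 = 17. No deviation. ✓
  Low-quality: plain interior gives 17 − 0 = 17; elaborate interior gives 50 − 41 = 9. No deviation. ✓
Both hold — the high-quality type sends elaborate interior.

elaborate interior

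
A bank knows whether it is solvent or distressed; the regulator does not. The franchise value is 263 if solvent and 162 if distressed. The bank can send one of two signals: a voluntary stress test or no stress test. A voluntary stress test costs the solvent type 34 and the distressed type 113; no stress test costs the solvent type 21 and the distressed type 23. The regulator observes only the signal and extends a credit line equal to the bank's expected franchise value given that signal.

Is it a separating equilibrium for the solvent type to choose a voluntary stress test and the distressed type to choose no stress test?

No

If types separate, stress test earns payment 263 and no stress test earns 162.
Solvent: stress test gives 263 − 34 = 229; no stress test gives 162 − 21 = 141. No deviation. ✓
Distressed: no stress test gives 162 − 23 = 139; stress test gives 263 − 113 = 150. Would deviate. ✗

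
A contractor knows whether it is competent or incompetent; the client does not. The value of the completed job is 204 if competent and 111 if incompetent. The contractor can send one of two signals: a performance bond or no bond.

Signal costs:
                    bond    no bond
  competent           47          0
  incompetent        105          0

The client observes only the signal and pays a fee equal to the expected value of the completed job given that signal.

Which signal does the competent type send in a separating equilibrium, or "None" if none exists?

bond

Try competent → bond, incompetent → no bond:
  Under separation the client infers type exactly: bond → competent (pays 204), no bond → incompetent (pays 111).
  Competent: bond gives 204 − 47 = 157; no bond gives 111 − 0 = 111. No deviation. ✓
  Incompetent: no bond gives 111 − 0 = 111; bond gives 204 − 105 = 99. No deviation. ✓
Both hold — the competent type sends bond.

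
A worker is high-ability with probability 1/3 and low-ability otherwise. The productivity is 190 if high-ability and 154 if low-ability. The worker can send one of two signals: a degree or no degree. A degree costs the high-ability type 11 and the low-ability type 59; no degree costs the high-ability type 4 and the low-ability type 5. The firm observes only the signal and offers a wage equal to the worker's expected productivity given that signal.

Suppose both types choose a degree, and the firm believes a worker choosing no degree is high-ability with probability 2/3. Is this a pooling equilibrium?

No

At the pooled signal (degree) the firm holds the prior 1/3 and pays 1/3·190 + 2/3·154 = 166. Off-path (no degree) belief 2/3 gives 2/3·190 + 1/3·154 = 178.
High-ability: degree gives 166 − 11 = 155; no degree gives 178 − 4 = 174. Deviates. ✗
Low-ability: degree gives 166 − 59 = 107; no degree gives 178 − 5 = 173. Deviates. ✗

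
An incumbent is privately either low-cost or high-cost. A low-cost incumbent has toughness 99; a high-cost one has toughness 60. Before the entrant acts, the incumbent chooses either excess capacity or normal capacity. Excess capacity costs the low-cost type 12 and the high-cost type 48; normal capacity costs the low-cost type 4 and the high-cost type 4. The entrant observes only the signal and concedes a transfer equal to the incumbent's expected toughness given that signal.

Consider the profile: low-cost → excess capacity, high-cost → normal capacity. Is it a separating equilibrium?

Yes

If types separate, excess capacity earns payment 99 and normal capacity earns 60.
Low-cost: excess capacity gives 99 − 12 = 87; normal capacity gives 60 − 4 = 56. No deviation. ✓
High-cost: normal capacity gives 60 − 4 = 56; excess capacity gives 99 − 48 = 51. No deviation. ✓
Neither type gains from mimicking the other.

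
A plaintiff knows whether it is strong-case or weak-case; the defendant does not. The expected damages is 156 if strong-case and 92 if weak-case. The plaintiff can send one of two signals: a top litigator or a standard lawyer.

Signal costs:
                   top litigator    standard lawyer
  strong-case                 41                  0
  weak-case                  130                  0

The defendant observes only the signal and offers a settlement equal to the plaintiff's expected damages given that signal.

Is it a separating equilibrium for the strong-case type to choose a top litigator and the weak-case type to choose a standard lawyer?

Yes

If types separate, top litigator earns payment 156 and standard lawyer earns 92.
Strong-case: top litigator gives 156 − 41 = 115; standard lawyer gives 92 − 0 = 92. No deviation. ✓
Weak-case: standard lawyer gives 92 − 0 = 92; top litigator gives 156 − 130 = 26. No deviation. ✓
Neither type gains from mimicking the other.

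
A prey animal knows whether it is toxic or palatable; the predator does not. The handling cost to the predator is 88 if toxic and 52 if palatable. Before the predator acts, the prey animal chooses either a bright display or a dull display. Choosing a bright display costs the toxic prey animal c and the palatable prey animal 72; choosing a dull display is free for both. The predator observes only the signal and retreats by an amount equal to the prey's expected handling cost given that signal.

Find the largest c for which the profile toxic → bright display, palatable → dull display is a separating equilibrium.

Under separation: bright display → toxic (pays 88); dull display → palatable (pays 52).
Palatable: 52 − 0 = 52 ≥ 88 − 72 = 16. Holds regardless of c. ✓
Toxic: 88 − c ≥ 52 − 0, so c ≤ 88 − 52 = 36.

36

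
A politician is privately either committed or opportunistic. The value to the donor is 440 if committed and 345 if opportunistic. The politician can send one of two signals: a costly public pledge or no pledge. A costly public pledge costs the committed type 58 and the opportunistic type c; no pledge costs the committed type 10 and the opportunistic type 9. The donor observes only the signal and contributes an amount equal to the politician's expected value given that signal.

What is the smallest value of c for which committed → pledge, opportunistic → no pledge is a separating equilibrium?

Under separation: pledge → committed (pays 440); no pledge → opportunistic (pays 345).
Committed: 440 − 58 = 382 ≥ 345 − 10 = 335. Holds regardless of c. ✓
Opportunistic: 345 − 9 ≥ 440 − c, so c ≥ 440 − 336 = 104.

104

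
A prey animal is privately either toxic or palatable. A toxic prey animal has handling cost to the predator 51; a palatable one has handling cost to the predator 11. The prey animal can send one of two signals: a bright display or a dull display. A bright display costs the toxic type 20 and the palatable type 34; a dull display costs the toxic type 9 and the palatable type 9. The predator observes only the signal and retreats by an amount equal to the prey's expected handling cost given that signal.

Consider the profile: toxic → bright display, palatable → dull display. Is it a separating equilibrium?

No

Under separation the predator infers type exactly: bright display → toxic (pays 51), dull display → palatable (pays 11).
Toxic: bright display gives 51 − 20 = 31; dull display gives 11 − 9 = 2. No deviation. ✓
Palatable: dull display gives 11 − 9 = 2; bright display gives 51 − 34 = 17. Would deviate. ✗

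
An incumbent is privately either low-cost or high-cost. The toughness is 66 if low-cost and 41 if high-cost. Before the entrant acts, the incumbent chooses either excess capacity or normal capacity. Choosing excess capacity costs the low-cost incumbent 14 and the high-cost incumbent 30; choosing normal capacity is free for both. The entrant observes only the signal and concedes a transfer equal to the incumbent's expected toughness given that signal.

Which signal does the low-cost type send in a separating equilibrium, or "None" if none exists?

Try low-cost → excess capacity, high-cost → normal capacity:
  Under separation the entrant infers type exactly: excess capacity → low-cost (pays 66), normal capacity → high-cost (pays 41).
  Low-cost: excess capacity gives 66 − 14 = 52; normal capacity gives 41 − 0 = 41. No deviation. ✓
  High-cost: normal capacity gives 41 − 0 = 41; excess capacity gives 66 − 30 = 36. No deviation. ✓
Both hold — the low-cost type sends excess capacity.

excess capacity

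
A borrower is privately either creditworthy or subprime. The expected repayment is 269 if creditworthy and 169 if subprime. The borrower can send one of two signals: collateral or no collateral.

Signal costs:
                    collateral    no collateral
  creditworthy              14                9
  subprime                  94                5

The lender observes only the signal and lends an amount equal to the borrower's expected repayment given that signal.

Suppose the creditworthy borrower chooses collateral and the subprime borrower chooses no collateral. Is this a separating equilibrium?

No

Under separation the lender infers type exactly: collateral → creditworthy (pays 269), no collateral → subprime (pays 169).
Creditworthy: collateral gives 269 − 14 = 255; no collateral gives 169 − 9 = 160. No deviation. ✓
Subprime: no collateral gives 169 − 5 = 164; collateral gives 269 − 94 = 175. Would deviate. ✗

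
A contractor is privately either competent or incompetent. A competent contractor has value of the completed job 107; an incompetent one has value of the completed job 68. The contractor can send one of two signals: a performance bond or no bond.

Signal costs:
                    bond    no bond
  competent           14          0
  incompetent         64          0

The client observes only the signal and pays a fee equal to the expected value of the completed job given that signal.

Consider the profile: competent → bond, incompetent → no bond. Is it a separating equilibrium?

Yes

Under separation the client infers type exactly: bond → competent (pays 107), no bond → incompetent (pays 68).
Competent: bond gives 107 − 14 = 93; no bond gives 68 − 0 = 68. No deviation. ✓
Incompetent: no bond gives 68 − 0 = 68; bond gives 107 − 64 = 43. No deviation. ✓
Neither type gains from mimicking the other.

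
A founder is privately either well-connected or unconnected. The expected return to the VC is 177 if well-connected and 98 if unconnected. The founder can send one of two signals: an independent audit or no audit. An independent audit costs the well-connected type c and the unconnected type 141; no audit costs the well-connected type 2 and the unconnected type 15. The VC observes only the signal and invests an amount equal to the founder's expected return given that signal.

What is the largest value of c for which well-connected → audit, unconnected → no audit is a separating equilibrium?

Under separation: audit → well-connected (pays 177); no audit → unconnected (pays 98).
Unconnected: 98 − 15 = 83 ≥ 177 − 141 = 36. Holds regardless of c. ✓
Well-connected: 177 − c ≥ 98 − 2, so c ≤ 177 − 96 = 81.

81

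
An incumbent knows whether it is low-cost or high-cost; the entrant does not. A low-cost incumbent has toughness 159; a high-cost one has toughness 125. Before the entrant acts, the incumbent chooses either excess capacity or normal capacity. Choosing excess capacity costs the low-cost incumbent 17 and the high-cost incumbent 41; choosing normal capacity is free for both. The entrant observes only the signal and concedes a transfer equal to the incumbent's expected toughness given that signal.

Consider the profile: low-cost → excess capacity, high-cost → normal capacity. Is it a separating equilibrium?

Yes

If types separate, excess capacity earns payment 159 and normal capacity earns 125.
Low-cost: excess capacity gives 159 − 17 = 142; normal capacity gives 125 − 0 = 125. No deviation. ✓
High-cost: normal capacity gives 125 − 0 = 125; excess capacity gives 159 − 41 = 118. No deviation. ✓
Neither type gains from mimicking the other.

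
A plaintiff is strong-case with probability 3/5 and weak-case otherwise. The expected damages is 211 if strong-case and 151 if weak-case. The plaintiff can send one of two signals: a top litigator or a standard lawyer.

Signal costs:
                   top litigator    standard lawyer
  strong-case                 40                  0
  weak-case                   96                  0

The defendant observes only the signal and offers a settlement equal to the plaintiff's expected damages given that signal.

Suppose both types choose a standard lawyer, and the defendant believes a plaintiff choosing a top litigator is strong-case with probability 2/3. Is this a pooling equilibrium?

On the equilibrium path (standard lawyer) the defendant holds the prior 3/5 and pays 3/5·211 + 2/5·151 = 187. Off-path (top litigator) belief 2/3 gives 2/3·211 + 1/3·151 = 191.
Strong-case: standard lawyer gives 187 − 0 = 187; top litigator gives 191 − 40 = 151. Stays. ✓
Weak-case: standard lawyer gives 187 − 0 = 187; top litigator gives 191 − 96 = 95. Stays. ✓
Beliefs are Bayes-consistent on-path and both types best-respond.

Yes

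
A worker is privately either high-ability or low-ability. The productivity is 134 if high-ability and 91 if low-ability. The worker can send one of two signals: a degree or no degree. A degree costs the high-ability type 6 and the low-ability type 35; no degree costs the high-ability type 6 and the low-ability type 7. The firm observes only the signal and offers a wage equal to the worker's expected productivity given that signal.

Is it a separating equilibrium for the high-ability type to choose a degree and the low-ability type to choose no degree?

No

If types separate, degree earns payment 134 and no degree earns 91.
High-ability: degree gives 134 − 6 = 128; no degree gives 91 − 6 = 85. No deviation. ✓
Low-ability: no degree gives 91 − 7 = 84; degree gives 134 − 35 = 99. Would deviate. ✗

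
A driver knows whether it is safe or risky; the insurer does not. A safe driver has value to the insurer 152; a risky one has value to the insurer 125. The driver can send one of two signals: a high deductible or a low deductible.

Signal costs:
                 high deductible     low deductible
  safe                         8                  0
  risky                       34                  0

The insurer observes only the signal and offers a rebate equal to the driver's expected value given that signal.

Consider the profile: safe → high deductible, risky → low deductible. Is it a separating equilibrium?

Yes

If types separate, high deductible earns payment 152 and low deductible earns 125.
Safe: high deductible gives 152 − 8 = 144; low deductible gives 125 − 0 = 125. No deviation. ✓
Risky: low deductible gives 125 − 0 = 125; high deductible gives 152 − 34 = 118. No deviation. ✓
Both incentive constraints hold.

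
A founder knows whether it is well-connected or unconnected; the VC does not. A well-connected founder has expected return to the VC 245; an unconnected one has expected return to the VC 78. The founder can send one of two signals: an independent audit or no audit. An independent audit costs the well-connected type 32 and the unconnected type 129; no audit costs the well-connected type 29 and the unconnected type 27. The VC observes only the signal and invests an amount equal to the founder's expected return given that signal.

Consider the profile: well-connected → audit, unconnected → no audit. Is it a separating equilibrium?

If types separate, audit earns payment 245 and no audit earns 78.
Well-connected: audit gives 245 − 32 = 213; no audit gives 78 − 29 = 49. No deviation. ✓
Unconnected: no audit gives 78 − 27 = 51; audit gives 245 − 129 = 116. Would deviate. ✗

No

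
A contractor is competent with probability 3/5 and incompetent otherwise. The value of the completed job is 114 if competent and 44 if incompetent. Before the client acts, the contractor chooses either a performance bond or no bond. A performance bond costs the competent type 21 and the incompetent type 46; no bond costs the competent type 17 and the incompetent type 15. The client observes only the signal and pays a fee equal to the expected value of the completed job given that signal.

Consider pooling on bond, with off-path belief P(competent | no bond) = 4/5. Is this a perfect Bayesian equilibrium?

No

At the pooled signal (bond) the client holds the prior 3/5 and pays 3/5·114 + 2/5·44 = 86. Off-path (no bond) belief 4/5 gives 4/5·114 + 1/5·44 = 100.
Competent: bond gives 86 − 21 = 65; no bond gives 100 − 17 = 83. Deviates. ✗
Incompetent: bond gives 86 − 46 = 40; no bond gives 100 − 15 = 85. Deviates. ✗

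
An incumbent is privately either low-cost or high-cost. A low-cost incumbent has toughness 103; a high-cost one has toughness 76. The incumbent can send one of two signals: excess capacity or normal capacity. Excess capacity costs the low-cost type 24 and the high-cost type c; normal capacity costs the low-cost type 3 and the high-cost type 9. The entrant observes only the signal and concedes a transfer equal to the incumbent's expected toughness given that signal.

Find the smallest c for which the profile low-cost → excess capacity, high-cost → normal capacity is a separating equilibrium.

36

Under separation: excess capacity → low-cost (pays 103); normal capacity → high-cost (pays 76).
Low-cost: 103 − 24 = 79 ≥ 76 − 3 = 73. Holds regardless of c. ✓
High-cost: 76 − 9 ≥ 103 − c, so c ≥ 103 − 67 = 36.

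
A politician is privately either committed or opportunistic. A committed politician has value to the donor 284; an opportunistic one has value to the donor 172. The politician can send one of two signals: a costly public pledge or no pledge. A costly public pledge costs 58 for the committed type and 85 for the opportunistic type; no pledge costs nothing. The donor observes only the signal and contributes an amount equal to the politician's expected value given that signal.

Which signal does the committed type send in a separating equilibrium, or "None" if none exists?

None

Try committed → pledge, opportunistic → no pledge:
  Under separation the donor infers type exactly: pledge → committed (pays 284), no pledge → opportunistic (pays 172).
  Committed: pledge gives 284 − 58 = 226; no pledge gives 172 − 0 = 172. No deviation. ✓
  Opportunistic: no pledge gives 172 − 0 = 172; pledge gives 284 − 85 = 199. Would deviate. ✗
Try committed → no pledge, opportunistic → pledge:
  Under separation the donor infers type exactly: no pledge → committed (pays 284), pledge → opportunistic (pays 172).
  Committed: no pledge gives 284 − 0 = 284; pledge gives 172 − 58 = 114. No deviation. ✓
  Opportunistic: pledge gives 172 − 85 = 87; no pledge gives 284 − 0 = 284. Would deviate. ✗
Neither assignment is incentive-compatible.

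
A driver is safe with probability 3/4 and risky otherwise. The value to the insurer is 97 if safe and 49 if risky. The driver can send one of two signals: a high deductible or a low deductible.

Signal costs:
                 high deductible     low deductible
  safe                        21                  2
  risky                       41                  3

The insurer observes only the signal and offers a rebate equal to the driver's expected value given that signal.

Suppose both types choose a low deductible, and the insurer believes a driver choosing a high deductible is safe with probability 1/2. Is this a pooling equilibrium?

On the equilibrium path (low deductible) the insurer holds the prior 3/4 and pays 3/4·97 + 1/4·49 = 85. Off-path (high deductible) belief 1/2 gives 1/2·97 + 1/2·49 = 73.
Safe: low deductible gives 85 − 2 = 83; high deductible gives 73 − 21 = 52. Stays. ✓
Risky: low deductible gives 85 − 3 = 82; high deductible gives 73 − 41 = 32. Stays. ✓
Beliefs are Bayes-consistent on-path and both types best-respond.

Yes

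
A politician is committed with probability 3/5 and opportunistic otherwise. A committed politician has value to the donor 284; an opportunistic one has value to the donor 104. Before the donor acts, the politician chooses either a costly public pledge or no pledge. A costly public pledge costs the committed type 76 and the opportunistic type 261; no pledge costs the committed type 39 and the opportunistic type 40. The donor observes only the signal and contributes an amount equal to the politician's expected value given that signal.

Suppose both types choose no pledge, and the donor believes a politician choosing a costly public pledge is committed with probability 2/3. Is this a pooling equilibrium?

Yes

At the pooled signal (no pledge) the donor holds the prior 3/5 and pays 3/5·284 + 2/5·104 = 212. Off-path (pledge) belief 2/3 gives 2/3·284 + 1/3·104 = 224.
Committed: no pledge gives 212 − 39 = 173; pledge gives 224 − 76 = 148. Stays. ✓
Opportunistic: no pledge gives 212 − 40 = 172; pledge gives 224 − 261 = -37. Stays. ✓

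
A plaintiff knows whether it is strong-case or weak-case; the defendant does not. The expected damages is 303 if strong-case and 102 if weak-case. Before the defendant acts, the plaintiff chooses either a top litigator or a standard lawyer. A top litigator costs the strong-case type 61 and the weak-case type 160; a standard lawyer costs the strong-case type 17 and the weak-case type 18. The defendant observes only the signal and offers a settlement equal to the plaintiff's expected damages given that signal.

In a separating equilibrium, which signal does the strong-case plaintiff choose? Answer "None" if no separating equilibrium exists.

None

Try strong-case → top litigator, weak-case → standard lawyer:
  If types separate, top litigator earns payment 303 and standard lawyer earns 102.
  Strong-case: top litigator gives 303 − 61 = 242; standard lawyer gives 102 − 17 = 85. No deviation. ✓
  Weak-case: standard lawyer gives 102 − 18 = 84; top litigator gives 303 − 160 = 143. Would deviate. ✗
Try strong-case → standard lawyer, weak-case → top litigator:
  If types separate, standard lawyer earns payment 303 and top litigator earns 102.
  Strong-case: standard lawyer gives 303 − 17 = 286; top litigator gives 102 − 61 = 41. No deviation. ✓
  Weak-case: top litigator gives 102 − 160 = -58; standard lawyer gives 303 − 18 = 285. Would deviate. ✗
Neither assignment is incentive-compatible.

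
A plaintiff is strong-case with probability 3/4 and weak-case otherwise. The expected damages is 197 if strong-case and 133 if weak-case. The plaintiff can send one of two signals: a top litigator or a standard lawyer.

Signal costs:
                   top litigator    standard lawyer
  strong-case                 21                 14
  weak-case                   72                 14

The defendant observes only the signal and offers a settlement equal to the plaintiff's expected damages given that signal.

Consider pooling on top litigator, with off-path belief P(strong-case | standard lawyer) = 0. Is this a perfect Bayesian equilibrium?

At the pooled signal (top litigator) the defendant holds the prior 3/4 and pays 3/4·197 + 1/4·133 = 181. Off-path (standard lawyer) belief 0 gives 0·197 + 1·133 = 133.
Strong-case: top litigator gives 181 − 21 = 160; standard lawyer gives 133 − 14 = 119. Stays. ✓
Weak-case: top litigator gives 181 − 72 = 109; standard lawyer gives 133 − 14 = 119. Deviates. ✗

No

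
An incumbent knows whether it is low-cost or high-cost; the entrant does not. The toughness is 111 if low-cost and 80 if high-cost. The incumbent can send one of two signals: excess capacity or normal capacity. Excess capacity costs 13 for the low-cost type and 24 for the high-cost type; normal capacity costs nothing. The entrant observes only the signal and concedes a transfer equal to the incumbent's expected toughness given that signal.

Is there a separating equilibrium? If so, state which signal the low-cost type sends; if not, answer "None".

None

Try low-cost → excess capacity, high-cost → normal capacity:
  If types separate, excess capacity earns payment 111 and normal capacity earns 80.
  Low-cost: excess capacity gives 111 − 13 = 98; normal capacity gives 80 − 0 = 80. No deviation. ✓
  High-cost: normal capacity gives 80 − 0 = 80; excess capacity gives 111 − 24 = 87. Would deviate. ✗
Try low-cost → normal capacity, high-cost → excess capacity:
  If types separate, normal capacity earns payment 111 and excess capacity earns 80.
  Low-cost: normal capacity gives 111 − 0 = 111; excess capacity gives 80 − 13 = 67. No deviation. ✓
  High-cost: excess capacity gives 80 − 24 = 56; normal capacity gives 111 − 0 = 111. Would deviate. ✗
Neither assignment is incentive-compatible.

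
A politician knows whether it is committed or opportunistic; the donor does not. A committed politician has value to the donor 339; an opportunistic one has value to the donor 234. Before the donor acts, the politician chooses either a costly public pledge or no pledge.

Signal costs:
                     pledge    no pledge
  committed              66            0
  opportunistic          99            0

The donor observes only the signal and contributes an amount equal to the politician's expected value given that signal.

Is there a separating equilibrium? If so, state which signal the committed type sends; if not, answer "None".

Try committed → pledge, opportunistic → no pledge:
  If types separate, pledge earns payment 339 and no pledge earns 234.
  Committed: pledge gives 339 − 66 = 273; no pledge gives 234 − 0 = 234. No deviation. ✓
  Opportunistic: no pledge gives 234 − 0 = 234; pledge gives 339 − 99 = 240. Would deviate. ✗
Try committed → no pledge, opportunistic → pledge:
  If types separate, no pledge earns payment 339 and pledge earns 234.
  Committed: no pledge gives 339 − 0 = 339; pledge gives 234 − 66 = 168. No deviation. ✓
  Opportunistic: pledge gives 234 − 99 = 135; no pledge gives 339 − 0 = 339. Would deviate. ✗
Neither assignment is incentive-compatible.

None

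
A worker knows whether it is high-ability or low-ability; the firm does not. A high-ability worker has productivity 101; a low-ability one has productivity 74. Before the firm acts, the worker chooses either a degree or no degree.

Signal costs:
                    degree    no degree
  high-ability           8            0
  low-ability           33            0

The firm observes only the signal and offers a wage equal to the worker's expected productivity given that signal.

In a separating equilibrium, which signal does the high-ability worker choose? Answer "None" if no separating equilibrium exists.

degree

Try high-ability → degree, low-ability → no degree:
  If types separate, degree earns payment 101 and no degree earns 74.
  High-ability: degree gives 101 − 8 = 93; no degree gives 74 − 0 = 74. No deviation. ✓
  Low-ability: no degree gives 74 − 0 = 74; degree gives 101 − 33 = 68. No deviation. ✓
Both hold — the high-ability type sends degree.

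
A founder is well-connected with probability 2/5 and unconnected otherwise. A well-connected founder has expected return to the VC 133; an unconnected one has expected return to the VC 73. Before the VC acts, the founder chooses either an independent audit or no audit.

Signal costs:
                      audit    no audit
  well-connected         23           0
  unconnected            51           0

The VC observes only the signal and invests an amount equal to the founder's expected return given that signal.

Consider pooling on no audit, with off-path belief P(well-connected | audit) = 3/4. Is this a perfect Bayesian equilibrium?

At the pooled signal (no audit) the VC holds the prior 2/5 and pays 2/5·133 + 3/5·73 = 97. Off-path (audit) belief 3/4 gives 3/4·133 + 1/4·73 = 118.
Well-connected: no audit gives 97 − 0 = 97; audit gives 118 − 23 = 95. Stays. ✓
Unconnected: no audit gives 97 − 0 = 97; audit gives 118 − 51 = 67. Stays. ✓

Yes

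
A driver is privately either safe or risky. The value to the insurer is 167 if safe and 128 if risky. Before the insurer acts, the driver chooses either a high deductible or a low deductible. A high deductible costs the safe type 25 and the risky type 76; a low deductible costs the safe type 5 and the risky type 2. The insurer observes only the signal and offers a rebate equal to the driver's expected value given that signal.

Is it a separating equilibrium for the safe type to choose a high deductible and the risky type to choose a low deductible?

Yes

If types separate, high deductible earns payment 167 and low deductible earns 128.
Safe: high deductible gives 167 − 25 = 142; low deductible gives 128 − 5 = 123. No deviation. ✓
Risky: low deductible gives 128 − 2 = 126; high deductible gives 167 − 76 = 91. No deviation. ✓
Both incentive constraints hold.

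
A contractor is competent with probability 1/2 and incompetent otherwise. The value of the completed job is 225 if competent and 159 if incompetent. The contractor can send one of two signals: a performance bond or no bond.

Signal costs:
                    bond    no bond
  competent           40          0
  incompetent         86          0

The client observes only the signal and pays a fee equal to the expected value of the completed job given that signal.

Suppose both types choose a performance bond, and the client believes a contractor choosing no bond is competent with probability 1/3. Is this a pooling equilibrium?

On the equilibrium path (bond) the client holds the prior 1/2 and pays 1/2·225 + 1/2·159 = 192. Off-path (no bond) belief 1/3 gives 1/3·225 + 2/3·159 = 181.
Competent: bond gives 192 − 40 = 152; no bond gives 181 − 0 = 181. Deviates. ✗
Incompetent: bond gives 192 − 86 = 106; no bond gives 181 − 0 = 181. Deviates. ✗

No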